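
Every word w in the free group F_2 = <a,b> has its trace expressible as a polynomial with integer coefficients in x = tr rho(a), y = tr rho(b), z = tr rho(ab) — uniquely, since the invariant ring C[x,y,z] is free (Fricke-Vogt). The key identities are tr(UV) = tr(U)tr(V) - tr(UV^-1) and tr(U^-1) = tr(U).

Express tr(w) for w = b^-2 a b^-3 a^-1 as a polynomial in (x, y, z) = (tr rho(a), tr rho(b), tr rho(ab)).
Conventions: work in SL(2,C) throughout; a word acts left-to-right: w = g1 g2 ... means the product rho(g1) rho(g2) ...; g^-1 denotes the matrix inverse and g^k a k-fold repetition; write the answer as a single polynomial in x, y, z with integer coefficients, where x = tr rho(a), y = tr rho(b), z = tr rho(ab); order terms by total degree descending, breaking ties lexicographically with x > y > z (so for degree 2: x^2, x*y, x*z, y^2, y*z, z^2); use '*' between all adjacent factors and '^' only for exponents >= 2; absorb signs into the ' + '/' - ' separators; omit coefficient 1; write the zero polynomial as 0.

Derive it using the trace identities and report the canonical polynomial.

x*y^4*z - x^2*y^3 - y^3*z^2 - x*y^2*z + x^2*y + y*z^2 + y

tr(b^-1 a) = tr(a) tr(b) - tr(a b) = x*y - z
tr(b^-2 a) = tr(b^-1 a) tr(b) - tr(b^-1 a b) = x*y^2 - y*z - x
tr(b^-2 a b^-1) = tr(b^-2 a) tr(b) - tr(b^-2 a b) = x*y^3 - y^2*z - 2*x*y + z
so tr(b^-4 a) = tr(b^-2 a b^-1) tr(b) - tr(b^-2 a) = x*y^4 - y^3*z - 3*x*y^2 + 2*y*z + x
tr(b^-2 a b^-3) = tr(b^-4 a) tr(b) - tr(b^-4 a b) = x*y^5 - y^4*z - 4*x*y^3 + 3*y^2*z + 3*x*y - z
reduce: tr(a^2) = tr(a) tr(a) - tr(1) = x^2 - 2
tr(a^2 b) = tr(a) tr(b a) - tr(b) = x*z - y
reduce: tr(a b^-1 a) = tr(a^2) tr(b) - tr(a^2 b) = x^2*y - x*z - y
tr(a b a b) = tr(b a) tr(b a) - tr(1) = z^2 - 2
reduce: tr(a b^-1 a b) = tr(a b a) tr(b) - tr(a b a b) = x*y*z - y^2 - z^2 + 2
so tr(a b^-1 a b^-1) = tr(a b^-1 a) tr(b) - tr(a b^-1 a b) = x^2*y^2 - 2*x*y*z + z^2 - 2
so tr(a b^-2 a b^-1) = tr(a b^-1 a b^-1) tr(b) - tr(a b^-1 a) = x^2*y^3 - 2*x*y^2*z - x^2*y + y*z^2 + x*z - y
reduce: tr(a b^-2 a) = tr(a^2 b^-1) tr(b) - tr(a^2) = x^2*y^2 - x*y*z - x^2 - y^2 + 2
tr(b^-2 a b^-2 a) = tr(a b^-2 a b^-1) tr(b) - tr(a b^-2 a) = x^2*y^4 - 2*x*y^3*z - 2*x^2*y^2 + y^2*z^2 + 2*x*y*z + x^2 - 2
reduce: tr(b^-2 a b^-3 a) = tr(b^-2 a b^-2 a) tr(b) - tr(b^-2 a b^-2 a b) = x^2*y^5 - 2*x*y^4*z - 3*x^2*y^3 + y^3*z^2 + 4*x*y^2*z + 2*x^2*y - y*z^2 - x*z - y
so tr(b^-2 a b^-3 a^-1) = tr(b^-2 a b^-3) tr(a) - tr(b^-2 a b^-3 a) = x*y^4*z - x^2*y^3 - y^3*z^2 - x*y^2*z + x^2*y + y*z^2 + y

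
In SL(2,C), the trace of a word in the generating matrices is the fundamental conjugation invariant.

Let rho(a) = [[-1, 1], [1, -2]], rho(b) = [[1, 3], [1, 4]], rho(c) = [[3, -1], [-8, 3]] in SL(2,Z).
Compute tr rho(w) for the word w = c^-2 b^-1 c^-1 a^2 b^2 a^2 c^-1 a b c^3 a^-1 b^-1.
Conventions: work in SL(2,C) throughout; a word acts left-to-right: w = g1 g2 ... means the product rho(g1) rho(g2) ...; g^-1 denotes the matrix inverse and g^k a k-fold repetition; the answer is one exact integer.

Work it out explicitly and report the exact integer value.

38093512

rho(c^-1) = [[3, 1], [8, 3]]
... * rho(c^-1) = [[3, 1], [8, 3]]  ->  [[17, 6], [48, 17]]
... * rho(b^-1) = [[4, -3], [-1, 1]]  ->  [[62, -45], [175, -127]]
... * rho(c^-1) = [[3, 1], [8, 3]]  ->  [[-174, -73], [-491, -206]]
... * rho(a) = [[-1, 1], [1, -2]]  ->  [[101, -28], [285, -79]]
... * rho(a) = [[-1, 1], [1, -2]]  ->  [[-129, 157], [-364, 443]]
... * rho(b) = [[1, 3], [1, 4]]  ->  [[28, 241], [79, 680]]
... * rho(b) = [[1, 3], [1, 4]]  ->  [[269, 1048], [759, 2957]]
... * rho(a) = [[-1, 1], [1, -2]]  ->  [[779, -1827], [2198, -5155]]
... * rho(a) = [[-1, 1], [1, -2]]  ->  [[-2606, 4433], [-7353, 12508]]
... * rho(c^-1) = [[3, 1], [8, 3]]  ->  [[27646, 10693], [78005, 30171]]
... * rho(a) = [[-1, 1], [1, -2]]  ->  [[-16953, 6260], [-47834, 17663]]
... * rho(b) = [[1, 3], [1, 4]]  ->  [[-10693, -25819], [-30171, -72850]]
... * rho(c) = [[3, -1], [-8, 3]]  ->  [[174473, -66764], [492287, -188379]]
... * rho(c) = [[3, -1], [-8, 3]]  ->  [[1057531, -374765], [2983893, -1057424]]
... * rho(c) = [[3, -1], [-8, 3]]  ->  [[6170713, -2181826], [17411071, -6156165]]
... * rho(a^-1) = [[-2, -1], [-1, -1]]  ->  [[-10159600, -3988887], [-28665977, -11254906]]
... * rho(b^-1) = [[4, -3], [-1, 1]]  ->  [[-36649513, 26489913], [-103409002, 74743025]]
tr = -36649513 + 74743025 = 38093512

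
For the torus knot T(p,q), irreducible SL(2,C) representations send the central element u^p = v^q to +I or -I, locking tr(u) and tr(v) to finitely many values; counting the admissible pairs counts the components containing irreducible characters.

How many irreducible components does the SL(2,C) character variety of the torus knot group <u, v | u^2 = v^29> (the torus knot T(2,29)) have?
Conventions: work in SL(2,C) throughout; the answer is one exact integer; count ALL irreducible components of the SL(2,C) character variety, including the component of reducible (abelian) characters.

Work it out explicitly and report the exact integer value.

In the torus knot group T(2,29), u^2 = v^29 is central, so an irreducible representation sends it to +I or -I (Schur).
So on each irreducible component the traces are pinned: tr(u) = 2*cos(pi*alpha/2) with 1 <= alpha <= 1, tr(v) = 2*cos(pi*beta/29) with 1 <= beta <= 28.
u^2 = (-1)^alpha I and v^29 = (-1)^beta I must agree, so alpha and beta have equal parity.
count pairs: odd alpha (1 choices) x odd beta (14), plus even alpha (0) x even beta (14): 1*14 + 0*14 = 14.
Total: 14 irreducible-character components + 1 reducible (abelian) component = 15.

15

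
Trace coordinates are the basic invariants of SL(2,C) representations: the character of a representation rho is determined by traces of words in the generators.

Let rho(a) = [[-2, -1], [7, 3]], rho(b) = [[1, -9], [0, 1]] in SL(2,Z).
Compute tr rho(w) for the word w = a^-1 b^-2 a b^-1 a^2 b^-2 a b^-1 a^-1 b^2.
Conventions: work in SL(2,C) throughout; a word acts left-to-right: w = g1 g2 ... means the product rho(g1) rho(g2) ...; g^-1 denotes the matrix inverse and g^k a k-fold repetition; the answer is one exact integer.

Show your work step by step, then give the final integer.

-8000979841

rho(a^-1) = [[3, 1], [-7, -2]]
... * rho(b^-1) = [[1, 9], [0, 1]]  ->  [[3, 28], [-7, -65]]
... * rho(b^-1) = [[1, 9], [0, 1]]  ->  [[3, 55], [-7, -128]]
... * rho(a) = [[-2, -1], [7, 3]]  ->  [[379, 162], [-882, -377]]
... * rho(b^-1) = [[1, 9], [0, 1]]  ->  [[379, 3573], [-882, -8315]]
... * rho(a) = [[-2, -1], [7, 3]]  ->  [[24253, 10340], [-56441, -24063]]
... * rho(a) = [[-2, -1], [7, 3]]  ->  [[23874, 6767], [-55559, -15748]]
... * rho(b^-1) = [[1, 9], [0, 1]]  ->  [[23874, 221633], [-55559, -515779]]
... * rho(b^-1) = [[1, 9], [0, 1]]  ->  [[23874, 436499], [-55559, -1015810]]
... * rho(a) = [[-2, -1], [7, 3]]  ->  [[3007745, 1285623], [-6999552, -2991871]]
... * rho(b^-1) = [[1, 9], [0, 1]]  ->  [[3007745, 28355328], [-6999552, -65987839]]
... * rho(a^-1) = [[3, 1], [-7, -2]]  ->  [[-189464061, -53702911], [440916217, 124976126]]
... * rho(b) = [[1, -9], [0, 1]]  ->  [[-189464061, 1651473638], [440916217, -3843269827]]
... * rho(b) = [[1, -9], [0, 1]]  ->  [[-189464061, 3356650187], [440916217, -7811515780]]
tr = -189464061 + -7811515780 = -8000979841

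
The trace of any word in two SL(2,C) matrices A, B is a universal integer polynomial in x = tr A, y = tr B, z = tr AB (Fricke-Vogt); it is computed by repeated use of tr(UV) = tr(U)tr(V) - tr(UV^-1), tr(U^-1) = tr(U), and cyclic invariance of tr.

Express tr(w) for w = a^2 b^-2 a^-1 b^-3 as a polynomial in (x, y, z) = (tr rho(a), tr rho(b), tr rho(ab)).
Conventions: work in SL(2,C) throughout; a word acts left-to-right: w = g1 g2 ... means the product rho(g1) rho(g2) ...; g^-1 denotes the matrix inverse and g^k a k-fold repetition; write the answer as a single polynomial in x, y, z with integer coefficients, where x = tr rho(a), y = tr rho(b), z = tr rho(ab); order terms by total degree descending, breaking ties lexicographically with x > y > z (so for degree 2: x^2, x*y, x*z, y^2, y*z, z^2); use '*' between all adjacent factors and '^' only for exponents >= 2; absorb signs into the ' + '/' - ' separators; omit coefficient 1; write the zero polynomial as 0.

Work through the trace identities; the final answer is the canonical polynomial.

x^2*y^4*z - x^3*y^3 - x*y^3*z^2 - x^2*y^2*z - y^4*z + x^3*y + x*y^3 + x*y*z^2 + 3*y^2*z - x*y - z

tr(a^2) = tr(a)*tr(a) - tr(1) = x^2 - 2
tr(a^2 b) = tr(a)*tr(b a) - tr(b) = x*z - y
tr(b^-1 a^2) = tr(a^2)*tr(b) - tr(a^2 b) = x^2*y - x*z - y
tr(b^-1 a^2 b^-1) = tr(b^-1 a^2)*tr(b) - tr(b^-1 a^2 b) = x^2*y^2 - x*y*z - x^2 - y^2 + 2
tr(a^2 b^-3) = tr(b^-1 a^2 b^-1)*tr(b) - tr(b^-1 a^2) = x^2*y^3 - x*y^2*z - 2*x^2*y - y^3 + x*z + 3*y
tr(b^-2 a^2 b^-2) = tr(a^2 b^-3)*tr(b) - tr(a^2 b^-2) = x^2*y^4 - x*y^3*z - 3*x^2*y^2 - y^4 + 2*x*y*z + x^2 + 4*y^2 - 2
tr(a^3) = tr(a)*tr(a^2) - tr(a) = x^3 - 3*x
tr(a^3 b) = tr(a)*tr(a b a) - tr(a b) = x^2*z - x*y - z
tr(a^3 b^-1) = tr(a^3)*tr(b) - tr(a^3 b) = x^3*y - x^2*z - 2*x*y + z
tr(a^2 b^-2 a) = tr(a^3 b^-1)*tr(b) - tr(a^3) = x^3*y^2 - x^2*y*z - x^3 - 2*x*y^2 + y*z + 3*x
tr(b a b a) = tr(a b)*tr(a b) - tr(1)   [split at repeated a] = z^2 - 2
tr(b a b) = tr(b)*tr(a b) - tr(a) = y*z - x
tr(a b a^2 b) = tr(a)*tr(b a b a) - tr(b a b) = x*z^2 - y*z - x
tr(b^-1 a b a^2) = tr(a b a^2)*tr(b) - tr(a b a^2 b) = x^2*y*z - x*y^2 - x*z^2 + x
tr(a^2 b^-2 a b) = tr(b^-1 a b a^2)*tr(b) - tr(b^-1 a b a^2 b) = x^2*y^2*z - x*y^3 - x*y*z^2 - x^2*z + 2*x*y + z
tr(b^-1 a^2 b^-2 a) = tr(a^2 b^-2 a)*tr(b) - tr(a^2 b^-2 a b) = x^3*y^3 - 2*x^2*y^2*z - x^3*y - x*y^3 + x*y*z^2 + x^2*z + y^2*z + x*y - z
tr(b^-2 a^2 b^-2 a) = tr(b^-1 a^2 b^-2 a)*tr(b) - tr(b^-1 a^2 b^-2 a b) = x^3*y^4 - 2*x^2*y^3*z - 2*x^3*y^2 - x*y^4 + x*y^2*z^2 + 2*x^2*y*z + y^3*z + x^3 + 3*x*y^2 - 2*y*z - 3*x
tr(a^2 b^-2 a^-1 b^-2) = tr(b^-2 a^2 b^-2)*tr(a) - tr(b^-2 a^2 b^-2 a) = x^2*y^3*z - x^3*y^2 - x*y^2*z^2 - y^3*z + x*y^2 + 2*y*z + x
tr(b^-1 a) = tr(a)*tr(b) - tr(a b) = x*y - z
tr(a b^-2) = tr(b^-1 a)*tr(b) - tr(b^-1 a b) = x*y^2 - y*z - x
tr(b^2) = tr(b)*tr(b) - tr(1) = y^2 - 2
tr(b a^2 b) = tr(a)*tr(b^2 a) - tr(b^2) = x*y*z - x^2 - y^2 + 2
tr(a^-1 b a^2 b) = tr(b a^2 b)*tr(a) - tr(b a^2 b a) = x^2*y*z - x^3 - x*y^2 - x*z^2 + y*z + 3*x
tr(a^-1 b a^2 b^-1) = tr(a^-1 b a^2)*tr(b) - tr(a^-1 b a^2 b) = -x^2*y*z + x^3 + x*y^2 + x*z^2 - 3*x
tr(a^2 b^-2 a^-1 b) = tr(a^-1 b a^2 b^-1)*tr(b) - tr(a^-1 b a^2) = -x^2*y^2*z + x^3*y + x*y^3 + x*y*z^2 - 3*x*y - z
tr(a^2 b^-2 a^-1 b^-1) = tr(a^2 b^-2 a^-1)*tr(b) - tr(a^2 b^-2 a^-1 b) = x^2*y^2*z - x^3*y - x*y*z^2 - y^2*z + 2*x*y + z
tr(a^2 b^-2 a^-1 b^-3) = tr(a^2 b^-2 a^-1 b^-2)*tr(b) - tr(a^2 b^-2 a^-1 b^-1) = x^2*y^4*z - x^3*y^3 - x*y^3*z^2 - x^2*y^2*z - y^4*z + x^3*y + x*y^3 + x*y*z^2 + 3*y^2*z - x*y - z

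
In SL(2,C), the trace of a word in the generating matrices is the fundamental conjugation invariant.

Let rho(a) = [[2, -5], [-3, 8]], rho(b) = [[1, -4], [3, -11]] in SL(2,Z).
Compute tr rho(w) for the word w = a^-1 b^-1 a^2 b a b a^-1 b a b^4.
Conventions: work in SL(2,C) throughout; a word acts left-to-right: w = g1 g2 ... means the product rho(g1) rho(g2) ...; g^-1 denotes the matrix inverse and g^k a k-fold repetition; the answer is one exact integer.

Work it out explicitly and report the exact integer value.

rho(a^-1) = [[8, 5], [3, 2]]
... * rho(b^-1) = [[-11, 4], [-3, 1]]  ->  [[-103, 37], [-39, 14]]
... * rho(a) = [[2, -5], [-3, 8]]  ->  [[-317, 811], [-120, 307]]
... * rho(a) = [[2, -5], [-3, 8]]  ->  [[-3067, 8073], [-1161, 3056]]
... * rho(b) = [[1, -4], [3, -11]]  ->  [[21152, -76535], [8007, -28972]]
... * rho(a) = [[2, -5], [-3, 8]]  ->  [[271909, -718040], [102930, -271811]]
... * rho(b) = [[1, -4], [3, -11]]  ->  [[-1882211, 6810804], [-712503, 2578201]]
... * rho(a^-1) = [[8, 5], [3, 2]]  ->  [[5374724, 4210553], [2034579, 1593887]]
... * rho(b) = [[1, -4], [3, -11]]  ->  [[18006383, -67814979], [6816240, -25671073]]
... * rho(a) = [[2, -5], [-3, 8]]  ->  [[239457703, -632551747], [90645699, -239449784]]
... * rho(b) = [[1, -4], [3, -11]]  ->  [[-1658197538, 6000238405], [-627703653, 2271364828]]
... * rho(b) = [[1, -4], [3, -11]]  ->  [[16342517677, -59369832303], [6186390831, -22474198496]]
... * rho(b) = [[1, -4], [3, -11]]  ->  [[-161766979232, 587698084625], [-61236204657, 222470620132]]
... * rho(b) = [[1, -4], [3, -11]]  ->  [[1601327274643, -5817611013947], [606175655739, -2202232002824]]
tr = 1601327274643 + -2202232002824 = -600904728181

-600904728181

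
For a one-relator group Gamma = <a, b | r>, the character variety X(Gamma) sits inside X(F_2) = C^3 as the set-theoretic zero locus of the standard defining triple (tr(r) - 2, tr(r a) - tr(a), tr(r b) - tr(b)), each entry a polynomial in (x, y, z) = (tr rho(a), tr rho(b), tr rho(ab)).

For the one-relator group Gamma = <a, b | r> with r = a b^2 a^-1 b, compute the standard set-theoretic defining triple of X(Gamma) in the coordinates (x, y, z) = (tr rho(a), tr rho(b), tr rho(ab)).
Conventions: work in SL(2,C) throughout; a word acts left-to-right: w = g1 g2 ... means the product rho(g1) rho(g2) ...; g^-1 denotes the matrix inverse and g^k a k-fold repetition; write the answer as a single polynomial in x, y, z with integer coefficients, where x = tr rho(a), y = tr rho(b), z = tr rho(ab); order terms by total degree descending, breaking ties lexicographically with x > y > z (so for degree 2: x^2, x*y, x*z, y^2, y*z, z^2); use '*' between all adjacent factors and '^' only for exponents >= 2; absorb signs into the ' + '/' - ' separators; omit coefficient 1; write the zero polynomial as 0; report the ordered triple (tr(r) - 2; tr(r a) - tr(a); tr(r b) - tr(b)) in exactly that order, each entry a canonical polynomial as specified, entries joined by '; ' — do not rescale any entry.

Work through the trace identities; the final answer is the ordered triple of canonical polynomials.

x*y^2*z - x^2*y - y*z^2 + y - 2; x^2*y^2*z - x^3*y - x*y^3 - x*y*z^2 + y^2*z + 3*x*y - x - z; x*y^3*z - x^2*y^2 - y^2*z^2 - y + 2

tr(b a b) = tr(b) * tr(a b) - tr(a) = y*z - x
tr(b a b^2) = tr(b) * tr(b a b) - tr(b a) = y^2*z - x*y - z
tr(a b a b) = tr(a b) * tr(a b) - tr(1) = z^2 - 2
tr(a b a) = tr(a) * tr(b a) - tr(b) = x*z - y
tr(b a b^2 a) = tr(b) * tr(a b a b) - tr(a b a) = y*z^2 - x*z - y
tr(a b^2 a^-1 b) = tr(b a b^2) * tr(a) - tr(b a b^2 a) = x*y^2*z - x^2*y - y*z^2 + y
tr(b^2) = tr(b) * tr(b) - tr(1)  (reduce the b square) = y^2 - 2
tr(b^3) = tr(b) * tr(b^2) - tr(b)  (reduce the b square) = y^3 - 3*y
tr(b a^2 b^2) = tr(a) * tr(b^3 a) - tr(b^3)  (reduce the a square) = x*y^2*z - x^2*y - y^3 - x*z + 3*y
tr(b a^2 b^2 a) = tr(a) * tr(b^2 a b a) - tr(b^2 a b)  (reduce the a square) = x*y*z^2 - x^2*z - y^2*z + z
tr(a b^2 a^-1 b a) = tr(b a^2 b^2) * tr(a) - tr(b a^2 b^2 a)  (eliminate a^-1) = x^2*y^2*z - x^3*y - x*y^3 - x*y*z^2 + y^2*z + 3*x*y - z
tr(b^2 a b^2) = tr(b) * tr(a b^3) - tr(a b^2)  (reduce the b square) = y^3*z - x*y^2 - 2*y*z + x
tr(a^2) = tr(a) * tr(a) - tr(1)  (reduce the a square) = x^2 - 2
tr(a b^2 a) = tr(b) * tr(a^2 b) - tr(a^2)  (reduce the b square) = x*y*z - x^2 - y^2 + 2
tr(b^2 a b^2 a) = tr(b) * tr(a b^2 a b) - tr(a b^2 a)  (reduce the b square) = y^2*z^2 - 2*x*y*z + x^2 - 2
tr(a b^2 a^-1 b^2) = tr(b^2 a b^2) * tr(a) - tr(b^2 a b^2 a)  (eliminate a^-1) = x*y^3*z - x^2*y^2 - y^2*z^2 + 2
assemble the triple (tr(r) - 2; tr(r a) - x; tr(r b) - y)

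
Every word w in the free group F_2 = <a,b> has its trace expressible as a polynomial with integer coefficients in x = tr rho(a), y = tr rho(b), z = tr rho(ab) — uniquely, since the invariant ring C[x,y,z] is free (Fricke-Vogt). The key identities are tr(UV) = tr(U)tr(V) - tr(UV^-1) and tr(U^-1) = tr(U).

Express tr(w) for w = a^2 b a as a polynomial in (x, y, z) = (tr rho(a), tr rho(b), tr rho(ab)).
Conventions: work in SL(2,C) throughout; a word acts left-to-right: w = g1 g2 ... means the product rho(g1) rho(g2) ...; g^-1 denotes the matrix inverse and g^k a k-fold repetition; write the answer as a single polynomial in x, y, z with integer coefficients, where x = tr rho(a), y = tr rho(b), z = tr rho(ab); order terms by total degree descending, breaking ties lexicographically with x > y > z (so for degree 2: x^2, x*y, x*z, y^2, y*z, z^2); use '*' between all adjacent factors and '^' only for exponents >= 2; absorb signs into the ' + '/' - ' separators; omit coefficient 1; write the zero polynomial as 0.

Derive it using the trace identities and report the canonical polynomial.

x^2*z - x*y - z

next, tr(a b a) = tr(a)*tr(b a) - tr(b)   [square of a] = x*z - y
and tr(a^2 b a) = tr(a)*tr(a b a) - tr(a b)   [square of a] = x^2*z - x*y - z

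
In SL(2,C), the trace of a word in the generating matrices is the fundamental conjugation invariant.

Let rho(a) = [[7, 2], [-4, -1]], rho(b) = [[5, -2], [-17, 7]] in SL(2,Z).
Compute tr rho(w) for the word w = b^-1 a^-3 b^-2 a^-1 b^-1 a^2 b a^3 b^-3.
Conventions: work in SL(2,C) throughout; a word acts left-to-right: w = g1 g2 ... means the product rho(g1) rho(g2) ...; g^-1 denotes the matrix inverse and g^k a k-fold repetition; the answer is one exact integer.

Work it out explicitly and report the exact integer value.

476189850

rho(b^-1) = [[7, 2], [17, 5]]
... * rho(a^-1) = [[-1, -2], [4, 7]]  ->  [[1, 0], [3, 1]]
... * rho(a^-1) = [[-1, -2], [4, 7]]  ->  [[-1, -2], [1, 1]]
... * rho(a^-1) = [[-1, -2], [4, 7]]  ->  [[-7, -12], [3, 5]]
... * rho(b^-1) = [[7, 2], [17, 5]]  ->  [[-253, -74], [106, 31]]
... * rho(b^-1) = [[7, 2], [17, 5]]  ->  [[-3029, -876], [1269, 367]]
... * rho(a^-1) = [[-1, -2], [4, 7]]  ->  [[-475, -74], [199, 31]]
... * rho(b^-1) = [[7, 2], [17, 5]]  ->  [[-4583, -1320], [1920, 553]]
... * rho(a) = [[7, 2], [-4, -1]]  ->  [[-26801, -7846], [11228, 3287]]
... * rho(a) = [[7, 2], [-4, -1]]  ->  [[-156223, -45756], [65448, 19169]]
... * rho(b) = [[5, -2], [-17, 7]]  ->  [[-3263, -7846], [1367, 3287]]
... * rho(a) = [[7, 2], [-4, -1]]  ->  [[8543, 1320], [-3579, -553]]
... * rho(a) = [[7, 2], [-4, -1]]  ->  [[54521, 15766], [-22841, -6605]]
... * rho(a) = [[7, 2], [-4, -1]]  ->  [[318583, 93276], [-133467, -39077]]
... * rho(b^-1) = [[7, 2], [17, 5]]  ->  [[3815773, 1103546], [-1598578, -462319]]
... * rho(b^-1) = [[7, 2], [17, 5]]  ->  [[45470693, 13149276], [-19049469, -5508751]]
... * rho(b^-1) = [[7, 2], [17, 5]]  ->  [[541832543, 156687766], [-226995050, -65642693]]
tr = 541832543 + -65642693 = 476189850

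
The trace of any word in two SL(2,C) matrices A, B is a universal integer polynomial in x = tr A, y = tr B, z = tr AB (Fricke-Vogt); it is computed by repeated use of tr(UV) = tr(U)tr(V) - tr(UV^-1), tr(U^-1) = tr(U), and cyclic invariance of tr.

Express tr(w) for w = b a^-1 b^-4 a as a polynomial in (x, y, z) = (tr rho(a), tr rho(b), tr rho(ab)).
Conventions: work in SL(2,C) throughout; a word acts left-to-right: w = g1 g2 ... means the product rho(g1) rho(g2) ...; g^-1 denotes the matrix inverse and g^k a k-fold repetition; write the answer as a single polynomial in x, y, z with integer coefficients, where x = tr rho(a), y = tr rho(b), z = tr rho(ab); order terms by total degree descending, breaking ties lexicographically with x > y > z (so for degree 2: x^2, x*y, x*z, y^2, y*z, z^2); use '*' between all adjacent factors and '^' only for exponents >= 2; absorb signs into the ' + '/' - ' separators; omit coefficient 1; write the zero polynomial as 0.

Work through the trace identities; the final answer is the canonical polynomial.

-x*y^4*z + x^2*y^3 + y^5 + y^3*z^2 + 2*x*y^2*z - 2*x^2*y - 5*y^3 - 2*y*z^2 + 5*y

tr(b a b) = tr(b) tr(a b) - tr(a) = y*z - x
apply: tr(b a b a) = tr(a b) tr(a b) - tr(1) = z^2 - 2
apply: tr(a b a^-1 b) = tr(b a b) tr(a) - tr(b a b a) = x*y*z - x^2 - z^2 + 2
use: tr(b^-1 a b a^-1) = tr(a b a^-1) tr(b) - tr(a b a^-1 b) = -x*y*z + x^2 + y^2 + z^2 - 2
apply: tr(b^-1 a b a^-1 b^-1) = tr(b^-1 a b a^-1) tr(b) - tr(b^-1 a b a^-1 b) = -x*y^2*z + x^2*y + y^3 + y*z^2 - 3*y
use: tr(b^-1 a b a^-1 b^-2) = tr(b^-1 a b a^-1 b^-1) tr(b) - tr(b^-1 a b a^-1) = -x*y^3*z + x^2*y^2 + y^4 + y^2*z^2 + x*y*z - x^2 - 4*y^2 - z^2 + 2
use: tr(b a^-1 b^-4 a) = tr(b^-1 a b a^-1 b^-2) tr(b) - tr(b^-1 a b a^-1 b^-1) = -x*y^4*z + x^2*y^3 + y^5 + y^3*z^2 + 2*x*y^2*z - 2*x^2*y - 5*y^3 - 2*y*z^2 + 5*y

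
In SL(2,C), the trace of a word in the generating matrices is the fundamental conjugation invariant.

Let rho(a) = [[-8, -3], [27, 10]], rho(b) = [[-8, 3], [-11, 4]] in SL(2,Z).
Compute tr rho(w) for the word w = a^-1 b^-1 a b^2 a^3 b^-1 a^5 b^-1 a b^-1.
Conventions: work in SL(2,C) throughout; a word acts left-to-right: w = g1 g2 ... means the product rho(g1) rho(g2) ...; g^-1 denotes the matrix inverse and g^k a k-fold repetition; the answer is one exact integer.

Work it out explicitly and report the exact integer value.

32509058455958

rho(a^-1) = [[10, 3], [-27, -8]]
... * rho(b^-1) = [[4, -3], [11, -8]]  ->  [[73, -54], [-196, 145]]
... * rho(a) = [[-8, -3], [27, 10]]  ->  [[-2042, -759], [5483, 2038]]
... * rho(b) = [[-8, 3], [-11, 4]]  ->  [[24685, -9162], [-66282, 24601]]
... * rho(b) = [[-8, 3], [-11, 4]]  ->  [[-96698, 37407], [259645, -100442]]
... * rho(a) = [[-8, -3], [27, 10]]  ->  [[1783573, 664164], [-4789094, -1783355]]
... * rho(a) = [[-8, -3], [27, 10]]  ->  [[3663844, 1290921], [-9837833, -3466268]]
... * rho(a) = [[-8, -3], [27, 10]]  ->  [[5544115, 1917678], [-14886572, -5149181]]
... * rho(b^-1) = [[4, -3], [11, -8]]  ->  [[43270918, -31973769], [-116187279, 85853164]]
... * rho(a) = [[-8, -3], [27, 10]]  ->  [[-1209459107, -449550444], [3247533660, 1207093477]]
... * rho(a) = [[-8, -3], [27, 10]]  ->  [[-2462189132, -867127119], [6611254599, 2328333790]]
... * rho(a) = [[-8, -3], [27, 10]]  ->  [[-3714919157, -1284703794], [9974975538, 3449574103]]
... * rho(a) = [[-8, -3], [27, 10]]  ->  [[-4967649182, -1702280469], [13338696477, 4570814416]]
... * rho(a) = [[-8, -3], [27, 10]]  ->  [[-6220379207, -2119857144], [16702417416, 5692054729]]
... * rho(b^-1) = [[4, -3], [11, -8]]  ->  [[-48199945412, 35619994773], [129422271683, -95643690080]]
... * rho(a) = [[-8, -3], [27, 10]]  ->  [[1347339422167, 500799783966], [-3617757805624, -1344703715849]]
... * rho(b^-1) = [[4, -3], [11, -8]]  ->  [[10898155312294, -8048416538229], [-29262772096835, 21610903143664]]
tr = 10898155312294 + 21610903143664 = 32509058455958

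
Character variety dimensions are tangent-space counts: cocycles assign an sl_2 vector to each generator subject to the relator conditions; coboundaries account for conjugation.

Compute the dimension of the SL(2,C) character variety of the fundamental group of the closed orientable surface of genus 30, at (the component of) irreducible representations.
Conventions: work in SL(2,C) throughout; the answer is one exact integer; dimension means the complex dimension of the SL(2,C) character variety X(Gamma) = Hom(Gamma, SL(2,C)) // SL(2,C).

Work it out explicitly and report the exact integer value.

The genus-30 surface group: 2g = 60 generators, one relator prod [a_i, b_i].
A cocycle assigns one sl_2 vector per generator subject to the relator condition d_2(z) = 0: dim of the unconstrained space is 3*2g = 180.
At an irreducible rho, H^2 = coker(d_2) vanishes (Poincare duality: H^2 is dual to H^0 = invariants = 0), so d_2 is surjective onto sl_2 and dim Z^1 = 180 - 3 = 177.
dim B^1 = 3 (coboundaries, injective at irreducible rho).
dim H^1 = 177 - 3 = 174 = dim X.

174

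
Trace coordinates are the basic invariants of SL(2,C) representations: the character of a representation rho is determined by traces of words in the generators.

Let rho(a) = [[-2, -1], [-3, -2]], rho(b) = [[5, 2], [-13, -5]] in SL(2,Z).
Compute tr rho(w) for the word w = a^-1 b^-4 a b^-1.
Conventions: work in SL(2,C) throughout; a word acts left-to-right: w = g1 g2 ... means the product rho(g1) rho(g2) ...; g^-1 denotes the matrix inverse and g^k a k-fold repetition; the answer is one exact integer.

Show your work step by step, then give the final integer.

rho(a^-1) = [[-2, 1], [3, -2]]
... * rho(b^-1) = [[-5, -2], [13, 5]]  ->  [[23, 9], [-41, -16]]
... * rho(b^-1) = [[-5, -2], [13, 5]]  ->  [[2, -1], [-3, 2]]
... * rho(b^-1) = [[-5, -2], [13, 5]]  ->  [[-23, -9], [41, 16]]
... * rho(b^-1) = [[-5, -2], [13, 5]]  ->  [[-2, 1], [3, -2]]
... * rho(a) = [[-2, -1], [-3, -2]]  ->  [[1, 0], [0, 1]]
... * rho(b^-1) = [[-5, -2], [13, 5]]  ->  [[-5, -2], [13, 5]]
tr = -5 + 5 = 0

0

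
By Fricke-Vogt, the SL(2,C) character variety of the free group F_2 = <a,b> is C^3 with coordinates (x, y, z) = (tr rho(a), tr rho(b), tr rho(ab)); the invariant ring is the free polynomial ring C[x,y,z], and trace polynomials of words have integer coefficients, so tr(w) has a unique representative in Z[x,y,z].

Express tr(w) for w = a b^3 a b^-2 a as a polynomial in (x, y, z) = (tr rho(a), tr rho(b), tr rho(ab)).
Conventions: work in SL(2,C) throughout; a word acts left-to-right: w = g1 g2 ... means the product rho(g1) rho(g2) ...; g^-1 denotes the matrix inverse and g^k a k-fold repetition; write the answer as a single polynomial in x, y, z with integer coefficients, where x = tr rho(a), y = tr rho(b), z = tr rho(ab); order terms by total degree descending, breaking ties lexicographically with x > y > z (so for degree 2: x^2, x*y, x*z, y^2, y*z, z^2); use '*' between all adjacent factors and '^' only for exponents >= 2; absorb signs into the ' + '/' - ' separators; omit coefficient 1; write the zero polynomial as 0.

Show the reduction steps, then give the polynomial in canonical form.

trace(b^2 a) = trace(b) * trace(a b) - trace(a)  (reduce the b square) = y*z - x
trace(b^2) = trace(b) * trace(b) - trace(1)  (reduce the b square) = y^2 - 2
trace(b a^2 b) = trace(a) * trace(b^2 a) - trace(b^2)  (reduce the a square) = x*y*z - x^2 - y^2 + 2
trace(b a^2) = trace(a) * trace(b a) - trace(b)  (reduce the a square) = x*z - y
trace(b^3 a^2) = trace(b) * trace(b a^2 b) - trace(b a^2)  (reduce the b square) = x*y^2*z - x^2*y - y^3 - x*z + 3*y
trace(b^3 a) = trace(b) * trace(b a b) - trace(b a)  (reduce the b square) = y^2*z - x*y - z
trace(a^2 b^3 a) = trace(a) * trace(b^3 a^2) - trace(b^3 a)  (reduce the a square) = x^2*y^2*z - x^3*y - x*y^3 - x^2*z - y^2*z + 4*x*y + z
trace(a b a b) = trace(b a) * trace(b a) - trace(1)  (split on b) = z^2 - 2
trace(b^2 a b a) = trace(b) * trace(a b a b) - trace(a b a)  (reduce the b square) = y*z^2 - x*z - y
trace(a b a^2 b^2) = trace(a) * trace(b^2 a b a) - trace(b^2 a b)  (reduce the a square) = x*y*z^2 - x^2*z - y^2*z + z
trace(a b a^2 b) = trace(a) * trace(b a b a) - trace(b a b)  (reduce the a square) = x*z^2 - y*z - x
trace(a^2 b^3 a b) = trace(b) * trace(a b a^2 b^2) - trace(a b a^2 b)  (reduce the b square) = x*y^2*z^2 - x^2*y*z - y^3*z - x*z^2 + 2*y*z + x
trace(a^2 b^3 a b^-1) = trace(a^2 b^3 a) * trace(b) - trace(a^2 b^3 a b)  (eliminate b^-1) = x^2*y^3*z - x^3*y^2 - x*y^4 - x*y^2*z^2 + 4*x*y^2 + x*z^2 - y*z - x
trace(a b^3 a b^-2 a) = trace(a^2 b^3 a b^-1) * trace(b) - trace(a^2 b^3 a)  (eliminate b^-1) = x^2*y^4*z - x^3*y^3 - x*y^5 - x*y^3*z^2 - x^2*y^2*z + x^3*y + 5*x*y^3 + x*y*z^2 + x^2*z - 5*x*y - z

x^2*y^4*z - x^3*y^3 - x*y^5 - x*y^3*z^2 - x^2*y^2*z + x^3*y + 5*x*y^3 + x*y*z^2 + x^2*z - 5*x*y - z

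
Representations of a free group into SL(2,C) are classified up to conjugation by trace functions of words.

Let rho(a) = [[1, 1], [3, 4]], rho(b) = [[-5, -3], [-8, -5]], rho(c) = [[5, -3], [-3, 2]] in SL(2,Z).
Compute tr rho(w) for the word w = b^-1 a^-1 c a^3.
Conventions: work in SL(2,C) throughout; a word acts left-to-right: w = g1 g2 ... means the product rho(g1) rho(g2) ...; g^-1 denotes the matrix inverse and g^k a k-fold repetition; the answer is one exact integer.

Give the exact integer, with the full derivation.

rho(b^-1) = [[-5, 3], [8, -5]]
... * rho(a^-1) = [[4, -1], [-3, 1]]  ->  [[-29, 8], [47, -13]]
... * rho(c) = [[5, -3], [-3, 2]]  ->  [[-169, 103], [274, -167]]
... * rho(a) = [[1, 1], [3, 4]]  ->  [[140, 243], [-227, -394]]
... * rho(a) = [[1, 1], [3, 4]]  ->  [[869, 1112], [-1409, -1803]]
... * rho(a) = [[1, 1], [3, 4]]  ->  [[4205, 5317], [-6818, -8621]]
tr = 4205 + -8621 = -4416

-4416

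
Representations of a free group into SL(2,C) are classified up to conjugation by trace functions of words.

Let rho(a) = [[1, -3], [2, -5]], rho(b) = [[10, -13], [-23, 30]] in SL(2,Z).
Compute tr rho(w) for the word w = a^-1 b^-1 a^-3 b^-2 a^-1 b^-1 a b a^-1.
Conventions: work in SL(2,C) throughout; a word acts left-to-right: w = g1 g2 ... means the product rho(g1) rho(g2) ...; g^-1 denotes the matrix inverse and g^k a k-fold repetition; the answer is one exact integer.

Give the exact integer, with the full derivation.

90317736721

rho(a^-1) = [[-5, 3], [-2, 1]]
... * rho(b^-1) = [[30, 13], [23, 10]]  ->  [[-81, -35], [-37, -16]]
... * rho(a^-1) = [[-5, 3], [-2, 1]]  ->  [[475, -278], [217, -127]]
... * rho(a^-1) = [[-5, 3], [-2, 1]]  ->  [[-1819, 1147], [-831, 524]]
... * rho(a^-1) = [[-5, 3], [-2, 1]]  ->  [[6801, -4310], [3107, -1969]]
... * rho(b^-1) = [[30, 13], [23, 10]]  ->  [[104900, 45313], [47923, 20701]]
... * rho(b^-1) = [[30, 13], [23, 10]]  ->  [[4189199, 1816830], [1913813, 830009]]
... * rho(a^-1) = [[-5, 3], [-2, 1]]  ->  [[-24579655, 14384427], [-11229083, 6571448]]
... * rho(b^-1) = [[30, 13], [23, 10]]  ->  [[-406547829, -175691245], [-185729186, -80263599]]
... * rho(a) = [[1, -3], [2, -5]]  ->  [[-757930319, 2098099712], [-346256384, 958505553]]
... * rho(b) = [[10, -13], [-23, 30]]  ->  [[-55835596566, 72796085507], [-25508191559, 33256499582]]
... * rho(a^-1) = [[-5, 3], [-2, 1]]  ->  [[133585811816, -94710704191], [61027958631, -43268075095]]
tr = 133585811816 + -43268075095 = 90317736721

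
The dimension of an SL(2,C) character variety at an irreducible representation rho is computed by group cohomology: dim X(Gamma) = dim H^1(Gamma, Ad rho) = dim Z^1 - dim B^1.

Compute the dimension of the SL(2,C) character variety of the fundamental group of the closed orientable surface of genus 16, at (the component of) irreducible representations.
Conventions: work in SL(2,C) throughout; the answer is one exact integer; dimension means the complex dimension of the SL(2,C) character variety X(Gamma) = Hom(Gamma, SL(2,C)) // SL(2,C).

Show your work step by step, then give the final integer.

Gamma = pi_1(Sigma_16) = < a_1, b_1, ..., a_16, b_16 | prod [a_i, b_i] > has 2g = 32 generators and 1 relator.
Before the relator condition, cocycle space has dim 3*32 = 96.
At an irreducible rho, H^2 = coker(d_2) vanishes (Poincare duality: H^2 is dual to H^0 = invariants = 0), so d_2 is surjective onto sl_2 and dim Z^1 = 96 - 3 = 93.
Coboundaries contribute dim B^1 = 3 (injective at irreducible rho).
dim H^1 = 93 - 3 = 90 = dim X.

90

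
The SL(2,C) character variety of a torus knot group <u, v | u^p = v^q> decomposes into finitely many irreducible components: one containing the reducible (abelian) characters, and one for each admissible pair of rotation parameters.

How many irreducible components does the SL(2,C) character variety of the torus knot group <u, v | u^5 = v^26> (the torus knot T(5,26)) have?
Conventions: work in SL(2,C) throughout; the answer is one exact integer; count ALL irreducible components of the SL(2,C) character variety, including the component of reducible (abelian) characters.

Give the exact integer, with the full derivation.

For T(5,26): irreducibility forces the central element u^5 = v^26 to one of +I, -I.
On an irreducible component, tr(u) is locked at 2*cos(pi*alpha/5) for some alpha in 1..4, and tr(v) at 2*cos(pi*beta/26) for some beta in 1..25.
Consistency of u^5 = (-1)^alpha I with v^26 = (-1)^beta I forces alpha = beta (mod 2).
Counting: 2 odd alphas x 13 odd betas + 2 even alphas x 12 even betas = 26 + 24 = 50.
That is 50 components of irreducible characters, and with the reducible (abelian) component the total is 51.

51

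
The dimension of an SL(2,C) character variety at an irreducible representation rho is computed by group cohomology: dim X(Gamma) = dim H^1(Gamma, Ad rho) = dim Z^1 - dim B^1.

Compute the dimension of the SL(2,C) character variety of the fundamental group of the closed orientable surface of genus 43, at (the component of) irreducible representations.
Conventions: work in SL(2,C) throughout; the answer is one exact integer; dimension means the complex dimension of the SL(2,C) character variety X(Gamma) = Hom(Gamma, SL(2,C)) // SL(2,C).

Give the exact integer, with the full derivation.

252

pi_1 of the closed genus-43 surface has 86 generators bound by the single product-of-commutators relator.
Unconstrained cocycle data is one sl_2 vector per generator (258 dimensions), cut by the relator condition d_2(z) = 0.
H^2 = coker(d_2) is dual to H^0 = 0 at irreducible rho (Poincare duality), so d_2 is onto: dim Z^1 = 255.
As always at irreducible rho, dim B^1 = 3.
Hence dim X = 255 - 3 = 252.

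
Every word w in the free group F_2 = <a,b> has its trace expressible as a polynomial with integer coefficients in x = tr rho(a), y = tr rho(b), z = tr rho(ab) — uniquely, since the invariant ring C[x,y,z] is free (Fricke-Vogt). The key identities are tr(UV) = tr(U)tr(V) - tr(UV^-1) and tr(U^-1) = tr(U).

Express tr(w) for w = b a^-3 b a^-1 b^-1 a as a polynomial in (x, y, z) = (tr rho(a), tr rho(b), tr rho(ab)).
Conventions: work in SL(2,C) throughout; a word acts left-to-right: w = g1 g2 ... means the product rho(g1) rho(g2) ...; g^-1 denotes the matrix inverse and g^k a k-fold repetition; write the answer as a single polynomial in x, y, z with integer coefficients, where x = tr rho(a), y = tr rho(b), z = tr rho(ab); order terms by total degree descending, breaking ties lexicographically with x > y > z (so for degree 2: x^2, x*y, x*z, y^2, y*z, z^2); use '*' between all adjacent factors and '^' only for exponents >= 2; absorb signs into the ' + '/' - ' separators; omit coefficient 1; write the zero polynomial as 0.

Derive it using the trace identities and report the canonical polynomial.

so tr(b^2) = tr(b) * tr(b) - tr(1)   [square of b] = y^2 - 2
reduce: tr(b^2 a) = tr(b) * tr(a b) - tr(a)   [square of b] = y*z - x
so tr(b^2 a^-1) = tr(b^2) * tr(a) - tr(b^2 a)   [inverse elimination on a] = x*y^2 - y*z - x
reduce: tr(b a^-2 b) = tr(b^2 a^-1) * tr(a) - tr(b^2)   [inverse elimination on a] = x^2*y^2 - x*y*z - x^2 - y^2 + 2
tr(b^2 a b) = tr(b) * tr(a b^2) - tr(a b)   [square of b] = y^2*z - x*y - z
tr(a b a b) = tr(a b) * tr(a b) - tr(1)   [split at a repeated a] = z^2 - 2
tr(a b a) = tr(a) * tr(b a) - tr(b)   [square of a] = x*z - y
reduce: tr(b^2 a b a) = tr(b) * tr(a b a b) - tr(a b a)   [square of b] = y*z^2 - x*z - y
tr(b a b a^-1 b) = tr(b^2 a b) * tr(a) - tr(b^2 a b a)   [inverse elimination on a] = x*y^2*z - x^2*y - y*z^2 + y
tr(b a b a b a) = tr(b a) * tr(b a b a) - tr(b^-1 a^-1)   [split at a repeated b] = z^3 - 3*z
so tr(b a b a^-1 b a) = tr(b a b a b) * tr(a) - tr(b a b a b a)   [inverse elimination on a] = x*y*z^2 - x^2*z - z^3 - x*y + 3*z
tr(b a^-1 b a b a^-1) = tr(b a b a^-1 b) * tr(a) - tr(b a b a^-1 b a)   [inverse elimination on a] = x^2*y^2*z - x^3*y - 2*x*y*z^2 + x^2*z + z^3 + 2*x*y - 3*z
tr(b a^-1 b a b) = tr(b a b^2) * tr(a) - tr(b a b^2 a)   [inverse elimination on a] = x*y^2*z - x^2*y - y*z^2 + y
tr(a b a^-2 b a^-1 b) = tr(b a^-1 b a b a^-1) * tr(a) - tr(b a^-1 b a b)   [inverse elimination on a] = x^3*y^2*z - x^4*y - 2*x^2*y*z^2 + x^3*z - x*y^2*z + x*z^3 + 3*x^2*y + y*z^2 - 3*x*z - y
tr(a^-1 b a^-1 b^-1 a b a^-1) = tr(a b a^-2 b a^-1) * tr(b) - tr(a b a^-2 b a^-1 b)   [inverse elimination on b] = -x^3*y^2*z + x^4*y + x^2*y^3 + 2*x^2*y*z^2 - x^3*z - x*z^3 - 4*x^2*y - y^3 - y*z^2 + 3*x*z + 3*y
reduce: tr(a^2) = tr(a) * tr(a) - tr(1)   [square of a] = x^2 - 2
tr(a b^2 a) = tr(b) * tr(a^2 b) - tr(a^2)   [square of b] = x*y*z - x^2 - y^2 + 2
reduce: tr(b^-1 a b^2 a) = tr(a b^2 a) * tr(b) - tr(a b^2 a b)   [inverse elimination on b] = x*y^2*z - x^2*y - y^3 - y*z^2 + x*z + 3*y
tr(b a^-1 b^-1 a b) = tr(b^-1 a b^2) * tr(a) - tr(b^-1 a b^2 a)   [inverse elimination on a] = -x*y^2*z + x^2*y + y^3 + y*z^2 - 3*y
tr(b a^-1 b^-1 a b a) = tr(a b a b a^-1) * tr(b) - tr(a b a b a^-1 b)   [inverse elimination on b] = -x*y*z^2 + x^2*z + y^2*z + z^3 - 3*z
tr(a^-1 b a^-1 b^-1 a b) = tr(b a^-1 b^-1 a b) * tr(a) - tr(b a^-1 b^-1 a b a)   [inverse elimination on a] = -x^2*y^2*z + x^3*y + x*y^3 + 2*x*y*z^2 - x^2*z - y^2*z - z^3 - 3*x*y + 3*z
so tr(b a^-3 b a^-1 b^-1 a) = tr(a^-1 b a^-1 b^-1 a b a^-1) * tr(a) - tr(a^-1 b a^-1 b^-1 a b)   [inverse elimination on a] = -x^4*y^2*z + x^5*y + x^3*y^3 + 2*x^3*y*z^2 - x^4*z + x^2*y^2*z - x^2*z^3 - 5*x^3*y - 2*x*y^3 - 3*x*y*z^2 + 4*x^2*z + y^2*z + z^3 + 6*x*y - 3*z

-x^4*y^2*z + x^5*y + x^3*y^3 + 2*x^3*y*z^2 - x^4*z + x^2*y^2*z - x^2*z^3 - 5*x^3*y - 2*x*y^3 - 3*x*y*z^2 + 4*x^2*z + y^2*z + z^3 + 6*x*y - 3*z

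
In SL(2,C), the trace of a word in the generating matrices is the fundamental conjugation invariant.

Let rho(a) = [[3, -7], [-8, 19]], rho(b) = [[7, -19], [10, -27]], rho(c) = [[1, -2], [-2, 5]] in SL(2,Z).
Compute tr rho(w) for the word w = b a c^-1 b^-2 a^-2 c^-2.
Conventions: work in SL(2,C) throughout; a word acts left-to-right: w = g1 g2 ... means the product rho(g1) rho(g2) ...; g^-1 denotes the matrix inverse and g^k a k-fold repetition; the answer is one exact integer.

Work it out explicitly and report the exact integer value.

rho(b) = [[7, -19], [10, -27]]
... * rho(a) = [[3, -7], [-8, 19]]  ->  [[173, -410], [246, -583]]
... * rho(c^-1) = [[5, 2], [2, 1]]  ->  [[45, -64], [64, -91]]
... * rho(b^-1) = [[-27, 19], [-10, 7]]  ->  [[-575, 407], [-818, 579]]
... * rho(b^-1) = [[-27, 19], [-10, 7]]  ->  [[11455, -8076], [16296, -11489]]
... * rho(a^-1) = [[19, 7], [8, 3]]  ->  [[153037, 55957], [217712, 79605]]
... * rho(a^-1) = [[19, 7], [8, 3]]  ->  [[3355359, 1239130], [4773368, 1762799]]
... * rho(c^-1) = [[5, 2], [2, 1]]  ->  [[19255055, 7949848], [27392438, 11309535]]
... * rho(c^-1) = [[5, 2], [2, 1]]  ->  [[112174971, 46459958], [159581260, 66094411]]
tr = 112174971 + 66094411 = 178269382

178269382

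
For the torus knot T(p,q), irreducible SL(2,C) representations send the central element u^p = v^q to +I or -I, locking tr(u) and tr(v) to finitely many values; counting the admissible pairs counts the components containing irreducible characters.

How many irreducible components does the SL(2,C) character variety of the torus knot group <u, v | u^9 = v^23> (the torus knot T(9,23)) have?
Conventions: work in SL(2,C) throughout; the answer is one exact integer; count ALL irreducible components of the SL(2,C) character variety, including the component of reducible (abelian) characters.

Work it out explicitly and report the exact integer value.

Gamma = < u, v | u^9 = v^23 > (torus knot T(9,23)); the central element u^9 = v^23 acts as +I or -I in any irreducible SL(2,C) representation.
This locks tr(u) to 2*cos(pi*alpha/9), alpha in 1..8, and tr(v) to 2*cos(pi*beta/23), beta in 1..22, on each component of irreducible characters.
Consistency of u^9 = (-1)^alpha I with v^23 = (-1)^beta I forces alpha = beta (mod 2).
count pairs: odd alpha (4 choices) x odd beta (11), plus even alpha (4) x even beta (11): 4*11 + 4*11 = 88.
Total: 88 irreducible-character components + 1 reducible (abelian) component = 89.

89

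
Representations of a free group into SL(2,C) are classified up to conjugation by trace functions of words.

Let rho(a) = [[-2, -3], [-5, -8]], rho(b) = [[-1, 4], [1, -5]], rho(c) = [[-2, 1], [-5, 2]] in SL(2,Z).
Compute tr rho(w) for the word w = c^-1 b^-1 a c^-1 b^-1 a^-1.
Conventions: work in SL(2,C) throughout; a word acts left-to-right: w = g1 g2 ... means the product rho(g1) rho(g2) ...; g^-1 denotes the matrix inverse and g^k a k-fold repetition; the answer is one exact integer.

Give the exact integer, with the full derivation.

966

rho(c^-1) = [[2, -1], [5, -2]]
... * rho(b^-1) = [[-5, -4], [-1, -1]]  ->  [[-9, -7], [-23, -18]]
... * rho(a) = [[-2, -3], [-5, -8]]  ->  [[53, 83], [136, 213]]
... * rho(c^-1) = [[2, -1], [5, -2]]  ->  [[521, -219], [1337, -562]]
... * rho(b^-1) = [[-5, -4], [-1, -1]]  ->  [[-2386, -1865], [-6123, -4786]]
... * rho(a^-1) = [[-8, 3], [5, -2]]  ->  [[9763, -3428], [25054, -8797]]
tr = 9763 + -8797 = 966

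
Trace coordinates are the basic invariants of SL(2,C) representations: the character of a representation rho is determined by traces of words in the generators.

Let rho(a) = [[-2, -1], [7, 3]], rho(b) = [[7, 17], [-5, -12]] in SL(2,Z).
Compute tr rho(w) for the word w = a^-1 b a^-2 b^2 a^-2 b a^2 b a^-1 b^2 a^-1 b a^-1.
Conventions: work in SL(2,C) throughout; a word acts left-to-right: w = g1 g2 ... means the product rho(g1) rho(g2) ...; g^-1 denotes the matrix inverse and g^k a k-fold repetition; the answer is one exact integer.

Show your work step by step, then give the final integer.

rho(a^-1) = [[3, 1], [-7, -2]]
... * rho(b) = [[7, 17], [-5, -12]]  ->  [[16, 39], [-39, -95]]
... * rho(a^-1) = [[3, 1], [-7, -2]]  ->  [[-225, -62], [548, 151]]
... * rho(a^-1) = [[3, 1], [-7, -2]]  ->  [[-241, -101], [587, 246]]
... * rho(b) = [[7, 17], [-5, -12]]  ->  [[-1182, -2885], [2879, 7027]]
... * rho(b) = [[7, 17], [-5, -12]]  ->  [[6151, 14526], [-14982, -35381]]
... * rho(a^-1) = [[3, 1], [-7, -2]]  ->  [[-83229, -22901], [202721, 55780]]
... * rho(a^-1) = [[3, 1], [-7, -2]]  ->  [[-89380, -37427], [217703, 91161]]
... * rho(b) = [[7, 17], [-5, -12]]  ->  [[-438525, -1070336], [1068116, 2607019]]
... * rho(a) = [[-2, -1], [7, 3]]  ->  [[-6615302, -2772483], [16112901, 6752941]]
... * rho(a) = [[-2, -1], [7, 3]]  ->  [[-6176777, -1702147], [15044785, 4145922]]
... * rho(b) = [[7, 17], [-5, -12]]  ->  [[-34726704, -84579445], [84583885, 206010281]]
... * rho(a^-1) = [[3, 1], [-7, -2]]  ->  [[487876003, 134432186], [-1188320312, -327436677]]
... * rho(b) = [[7, 17], [-5, -12]]  ->  [[2742971091, 6680705819], [-6681058799, -16272205180]]
... * rho(b) = [[7, 17], [-5, -12]]  ->  [[-14202731458, -33537961281], [34593614307, 81688462577]]
... * rho(a^-1) = [[3, 1], [-7, -2]]  ->  [[192157534593, 52873191104], [-468038395118, -128783310847]]
... * rho(b) = [[7, 17], [-5, -12]]  ->  [[1080736786631, 2632199794833], [-2632352211591, -6411252986842]]
... * rho(a^-1) = [[3, 1], [-7, -2]]  ->  [[-15183188203938, -4183662803035], [36981714273121, 10190153762093]]
tr = -15183188203938 + 10190153762093 = -4993034441845

-4993034441845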